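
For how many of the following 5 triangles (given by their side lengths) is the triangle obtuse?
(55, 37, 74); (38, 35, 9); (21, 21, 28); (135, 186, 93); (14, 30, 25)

4

(55,37,74): 37²+55² = 4394 < 5476 = 74² → obtuse
(38,35,9): 9²+35² = 1306 < 1444 = 38² → obtuse
(21,21,28): 21²+21² = 882 > 784 = 28² → acute
(135,186,93): 93²+135² = 26874 < 34596 = 186² → obtuse
(14,30,25): 14²+25² = 821 < 900 = 30² → obtuse
4 of the 5 are obtuse.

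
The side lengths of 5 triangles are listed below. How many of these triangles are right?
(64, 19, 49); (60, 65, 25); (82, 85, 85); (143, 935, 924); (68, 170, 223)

(64,19,49): 19²+49² = 2762 < 4096 = 64² → obtuse
(60,65,25): 25²+60² = 4225 = 65² → right
(82,85,85): 82²+85² = 13949 > 7225 = 85² → acute
(143,935,924): 143²+924² = 874225 = 935² → right
(68,170,223): 68²+170² = 33524 < 49729 = 223² → obtuse
2 of the 5 are right.

2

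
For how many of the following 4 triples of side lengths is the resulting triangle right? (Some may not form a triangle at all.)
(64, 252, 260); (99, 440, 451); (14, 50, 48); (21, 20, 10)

3

(64,252,260): 64²+252² = 67600 = 260² → right
(99,440,451): 99²+440² = 203401 = 451² → right
(14,50,48): 14²+48² = 2500 = 50² → right
(21,20,10): 10²+20² = 500 > 441 = 21² → acute
3 of the 4 are right.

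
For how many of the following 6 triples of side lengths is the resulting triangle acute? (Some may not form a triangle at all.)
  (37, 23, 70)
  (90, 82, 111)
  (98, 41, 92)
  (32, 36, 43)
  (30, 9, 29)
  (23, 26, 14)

5

(37,23,70): 23+37 ≤ 70, not a triangle
(90,82,111): 82²+90² = 14824 > 12321 = 111² → acute
(98,41,92): 41²+92² = 10145 > 9604 = 98² → acute
(32,36,43): 32²+36² = 2320 > 1849 = 43² → acute
(30,9,29): 9²+29² = 922 > 900 = 30² → acute
(23,26,14): 14²+23² = 725 > 676 = 26² → acute
5 of the 6 are acute.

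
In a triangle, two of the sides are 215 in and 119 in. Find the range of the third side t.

By the triangle inequality, t must be less than 215 + 119 = 334 and greater than |215 − 119| = 96.

96 < t < 334 (in)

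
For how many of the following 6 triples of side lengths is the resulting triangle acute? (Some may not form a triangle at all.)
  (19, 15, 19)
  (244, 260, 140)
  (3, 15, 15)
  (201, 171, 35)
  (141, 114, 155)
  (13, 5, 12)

4

(19,15,19): 15²+19² = 586 > 361 = 19² → acute
(244,260,140): 140²+244² = 79136 > 67600 = 260² → acute
(3,15,15): 3²+15² = 234 > 225 = 15² → acute
(201,171,35): 35²+171² = 30466 < 40401 = 201² → obtuse
(141,114,155): 114²+141² = 32877 > 24025 = 155² → acute
(13,5,12): 5²+12² = 169 = 13² → right
4 of the 6 are acute.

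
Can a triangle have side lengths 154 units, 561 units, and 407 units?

No

The two shorter sides sum to 561, exactly equal to the longest side 561.
That gives only a degenerate (flat) triangle — the inequality must be strict.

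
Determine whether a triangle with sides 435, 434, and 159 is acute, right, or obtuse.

acute

Compare the square of the longest side to the sum of squares of the other two: 159² + 434² = 213637 > 189225 = 435².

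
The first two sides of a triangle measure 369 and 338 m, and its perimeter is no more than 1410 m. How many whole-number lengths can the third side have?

Triangle inequality: 31 < x < 707. Perimeter ≤ 1410 gives x ≤ 1410 − 369 − 338 = 703.
So 31 < x ≤ 703; integers 32 through 703: 672 values.

672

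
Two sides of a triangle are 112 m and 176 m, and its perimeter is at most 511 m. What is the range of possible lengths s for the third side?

64 < s ≤ 223

Triangle inequality alone gives 64 < s < 288.
The perimeter condition gives s ≤ 511 − 112 − 176 = 223.
Intersecting the two: 64 < s ≤ 223.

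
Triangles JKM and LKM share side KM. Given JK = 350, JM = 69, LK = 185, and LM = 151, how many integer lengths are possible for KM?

54

From triangle JKM: 281 < KM < 419.
From triangle LKM: 34 < KM < 336.
Intersection: 281 < KM < 336, so integers 282 through 335: 54 values.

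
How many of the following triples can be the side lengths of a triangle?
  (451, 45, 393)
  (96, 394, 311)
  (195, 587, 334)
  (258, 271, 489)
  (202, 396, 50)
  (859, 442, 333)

(45,393,451): 45+393 ≤ 451 → not valid
(96,311,394): 96+311 > 394 → valid
(195,334,587): 195+334 ≤ 587 → not valid
(258,271,489): 258+271 > 489 → valid
(50,202,396): 50+202 ≤ 396 → not valid
(333,442,859): 333+442 ≤ 859 → not valid
2 of the 6 triples form a triangle.

2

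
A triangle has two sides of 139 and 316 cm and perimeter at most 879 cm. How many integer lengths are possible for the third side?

247

Triangle inequality: 177 < x < 455. Perimeter ≤ 879 gives x ≤ 879 − 139 − 316 = 424.
So 177 < x ≤ 424; integers 178 through 424: 247 values.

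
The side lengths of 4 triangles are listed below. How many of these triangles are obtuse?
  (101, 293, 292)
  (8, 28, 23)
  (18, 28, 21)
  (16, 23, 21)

2

(101,293,292): 101²+292² = 95465 > 85849 = 293² → acute
(8,28,23): 8²+23² = 593 < 784 = 28² → obtuse
(18,28,21): 18²+21² = 765 < 784 = 28² → obtuse
(16,23,21): 16²+21² = 697 > 529 = 23² → acute
2 of the 4 are obtuse.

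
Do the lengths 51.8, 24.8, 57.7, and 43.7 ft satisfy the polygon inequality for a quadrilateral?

Yes

A quadrilateral exists iff every side is shorter than the sum of the others — equivalently, the longest side is less than the sum of the rest.
Longest side 57.7 < 120.3 (sum of the remaining 3), so yes.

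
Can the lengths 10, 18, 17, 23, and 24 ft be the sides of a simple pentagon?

A pentagon exists iff every side is shorter than the sum of the others — equivalently, the longest side is less than the sum of the rest.
Longest side 24 < 68 (sum of the remaining 4), so yes.

Yes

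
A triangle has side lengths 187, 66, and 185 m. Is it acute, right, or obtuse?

acute

Compare the square of the longest side to the sum of squares of the other two: 66² + 185² = 38581 > 34969 = 187².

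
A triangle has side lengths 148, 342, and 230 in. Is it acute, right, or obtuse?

Compare the square of the longest side to the sum of squares of the other two: 148² + 230² = 74804 < 116964 = 342².

obtuse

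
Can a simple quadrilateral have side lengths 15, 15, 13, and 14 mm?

Yes

A quadrilateral exists iff every side is shorter than the sum of the others — equivalently, the longest side is less than the sum of the rest.
Longest side 15 < 42 (sum of the remaining 3), so yes.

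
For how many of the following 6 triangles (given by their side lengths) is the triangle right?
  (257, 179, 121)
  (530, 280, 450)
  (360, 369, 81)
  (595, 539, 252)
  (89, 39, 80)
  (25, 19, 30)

(257,179,121): 121²+179² = 46682 < 66049 = 257² → obtuse
(530,280,450): 280²+450² = 280900 = 530² → right
(360,369,81): 81²+360² = 136161 = 369² → right
(595,539,252): 252²+539² = 354025 = 595² → right
(89,39,80): 39²+80² = 7921 = 89² → right
(25,19,30): 19²+25² = 986 > 900 = 30² → acute
4 of the 6 are right.

4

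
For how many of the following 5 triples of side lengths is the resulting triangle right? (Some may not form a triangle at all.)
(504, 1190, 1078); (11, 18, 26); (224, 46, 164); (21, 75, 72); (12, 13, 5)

3

(504,1190,1078): 504²+1078² = 1416100 = 1190² → right
(11,18,26): 11²+18² = 445 < 676 = 26² → obtuse
(224,46,164): 46+164 ≤ 224, not a triangle
(21,75,72): 21²+72² = 5625 = 75² → right
(12,13,5): 5²+12² = 169 = 13² → right
3 of the 5 are right.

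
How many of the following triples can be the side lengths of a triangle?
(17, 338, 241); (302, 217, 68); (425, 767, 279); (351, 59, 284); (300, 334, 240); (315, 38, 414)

(17,241,338): 17+241 ≤ 338 → not valid
(68,217,302): 68+217 ≤ 302 → not valid
(279,425,767): 279+425 ≤ 767 → not valid
(59,284,351): 59+284 ≤ 351 → not valid
(240,300,334): 240+300 > 334 → valid
(38,315,414): 38+315 ≤ 414 → not valid
1 of the 6 triples forms a triangle.

1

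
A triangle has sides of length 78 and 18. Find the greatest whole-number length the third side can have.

95

The third side must be strictly less than 78 + 18 = 96.
The largest integer below 96 is 95.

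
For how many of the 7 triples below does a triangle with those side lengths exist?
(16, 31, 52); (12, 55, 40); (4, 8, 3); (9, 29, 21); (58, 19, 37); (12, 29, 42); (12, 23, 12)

(16,31,52): 16+31 ≤ 52 → not valid
(12,40,55): 12+40 ≤ 55 → not valid
(3,4,8): 3+4 ≤ 8 → not valid
(9,21,29): 9+21 > 29 → valid
(19,37,58): 19+37 ≤ 58 → not valid
(12,29,42): 12+29 ≤ 42 → not valid
(12,12,23): 12+12 > 23 → valid
2 of the 7 triples form a triangle.

2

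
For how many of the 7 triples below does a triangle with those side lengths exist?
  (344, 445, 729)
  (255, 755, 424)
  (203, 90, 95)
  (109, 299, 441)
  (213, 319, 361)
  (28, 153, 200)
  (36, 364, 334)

(344,445,729): 344+445 > 729 → valid
(255,424,755): 255+424 ≤ 755 → not valid
(90,95,203): 90+95 ≤ 203 → not valid
(109,299,441): 109+299 ≤ 441 → not valid
(213,319,361): 213+319 > 361 → valid
(28,153,200): 28+153 ≤ 200 → not valid
(36,334,364): 36+334 > 364 → valid
3 of the 7 triples form a triangle.

3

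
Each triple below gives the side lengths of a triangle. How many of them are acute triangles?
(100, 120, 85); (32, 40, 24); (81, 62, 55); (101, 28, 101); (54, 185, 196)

3

(100,120,85): 85²+100² = 17225 > 14400 = 120² → acute
(32,40,24): 24²+32² = 1600 = 40² → right
(81,62,55): 55²+62² = 6869 > 6561 = 81² → acute
(101,28,101): 28²+101² = 10985 > 10201 = 101² → acute
(54,185,196): 54²+185² = 37141 < 38416 = 196² → obtuse
3 of the 5 are acute.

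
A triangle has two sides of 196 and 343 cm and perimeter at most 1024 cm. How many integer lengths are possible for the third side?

338

Triangle inequality: 147 < x < 539. Perimeter ≤ 1024 gives x ≤ 1024 − 196 − 343 = 485.
So 147 < x ≤ 485; integers 148 through 485: 338 values.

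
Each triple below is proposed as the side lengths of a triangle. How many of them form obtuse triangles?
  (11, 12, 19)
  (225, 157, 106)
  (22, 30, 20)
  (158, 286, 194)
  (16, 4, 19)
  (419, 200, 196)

(11,12,19): 11²+12² = 265 < 361 = 19² → obtuse
(225,157,106): 106²+157² = 35885 < 50625 = 225² → obtuse
(22,30,20): 20²+22² = 884 < 900 = 30² → obtuse
(158,286,194): 158²+194² = 62600 < 81796 = 286² → obtuse
(16,4,19): 4²+16² = 272 < 361 = 19² → obtuse
(419,200,196): 196+200 ≤ 419, not a triangle
5 of the 6 are obtuse.

5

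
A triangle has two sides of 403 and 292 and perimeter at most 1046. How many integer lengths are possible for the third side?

240

Triangle inequality: 111 < x < 695. Perimeter ≤ 1046 gives x ≤ 1046 − 403 − 292 = 351.
So 111 < x ≤ 351; integers 112 through 351: 240 values.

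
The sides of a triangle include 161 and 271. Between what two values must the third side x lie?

By the triangle inequality, x must be less than 161 + 271 = 432 and greater than |161 − 271| = 110.

110 < x < 432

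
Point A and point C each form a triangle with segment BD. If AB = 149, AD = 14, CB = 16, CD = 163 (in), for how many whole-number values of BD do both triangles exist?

15

From triangle ABD: 135 < BD < 163.
From triangle CBD: 147 < BD < 179.
Intersection: 147 < BD < 163, so integers 148 through 162: 15 values.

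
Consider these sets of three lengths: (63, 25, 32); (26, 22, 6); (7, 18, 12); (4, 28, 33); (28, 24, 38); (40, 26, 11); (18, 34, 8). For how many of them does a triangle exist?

3

(25,32,63): 25+32 ≤ 63 → not valid
(6,22,26): 6+22 > 26 → valid
(7,12,18): 7+12 > 18 → valid
(4,28,33): 4+28 ≤ 33 → not valid
(24,28,38): 24+28 > 38 → valid
(11,26,40): 11+26 ≤ 40 → not valid
(8,18,34): 8+18 ≤ 34 → not valid
3 of the 7 triples form a triangle.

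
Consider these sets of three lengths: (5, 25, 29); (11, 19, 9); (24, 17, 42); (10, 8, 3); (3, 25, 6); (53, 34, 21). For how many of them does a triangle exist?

(5,25,29): 5+25 > 29 → valid
(9,11,19): 9+11 > 19 → valid
(17,24,42): 17+24 ≤ 42 → not valid
(3,8,10): 3+8 > 10 → valid
(3,6,25): 3+6 ≤ 25 → not valid
(21,34,53): 21+34 > 53 → valid
4 of the 6 triples form a triangle.

4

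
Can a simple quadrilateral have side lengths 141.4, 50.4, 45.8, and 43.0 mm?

No

For a quadrilateral, each side must be shorter than the sum of the others.
Here the longest side is 141.4, but the remaining 3 sides sum to only 139.2.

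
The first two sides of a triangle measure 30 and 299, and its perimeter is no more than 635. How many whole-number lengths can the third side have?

Triangle inequality: 269 < x < 329. Perimeter ≤ 635 gives x ≤ 635 − 30 − 299 = 306.
So 269 < x ≤ 306; integers 270 through 306: 37 values.

37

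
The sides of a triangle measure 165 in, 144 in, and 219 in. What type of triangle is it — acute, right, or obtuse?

Compare the square of the longest side to the sum of squares of the other two: 144² + 165² = 47961 = 219².

right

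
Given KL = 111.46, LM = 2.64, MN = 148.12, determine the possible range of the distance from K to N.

The maximum is all hops collinear in one direction: 111.46 + 2.64 + 148.12 = 262.22.
The longest hop is 148.12; the others sum to 114.10. Folding the others back against it leaves at least 148.12 − 114.10 = 34.02.

34.02 ≤ KN ≤ 262.22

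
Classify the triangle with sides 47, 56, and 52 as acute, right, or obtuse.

Compare the square of the longest side to the sum of squares of the other two: 47² + 52² = 4913 > 3136 = 56².

acute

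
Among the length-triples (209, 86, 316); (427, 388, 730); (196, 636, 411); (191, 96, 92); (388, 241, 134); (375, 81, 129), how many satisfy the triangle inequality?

1

(86,209,316): 86+209 ≤ 316 → not valid
(388,427,730): 388+427 > 730 → valid
(196,411,636): 196+411 ≤ 636 → not valid
(92,96,191): 92+96 ≤ 191 → not valid
(134,241,388): 134+241 ≤ 388 → not valid
(81,129,375): 81+129 ≤ 375 → not valid
1 of the 6 triples forms a triangle.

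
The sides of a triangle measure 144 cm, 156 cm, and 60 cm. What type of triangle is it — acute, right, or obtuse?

right

Compare the square of the longest side to the sum of squares of the other two: 60² + 144² = 24336 = 156².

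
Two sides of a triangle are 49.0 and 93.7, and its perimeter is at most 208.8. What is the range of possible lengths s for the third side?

Triangle inequality alone gives 44.7 < s < 142.7.
The perimeter condition gives s ≤ 208.8 − 49.0 − 93.7 = 66.1.
Intersecting the two: 44.7 < s ≤ 66.1.

44.7 < s ≤ 66.1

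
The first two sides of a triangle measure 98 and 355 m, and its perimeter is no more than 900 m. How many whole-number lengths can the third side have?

190

Triangle inequality: 257 < x < 453. Perimeter ≤ 900 gives x ≤ 900 − 98 − 355 = 447.
So 257 < x ≤ 447; integers 258 through 447: 190 values.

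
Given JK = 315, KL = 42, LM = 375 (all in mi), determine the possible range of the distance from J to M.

18 ≤ JM ≤ 732 mi

The maximum is all hops collinear in one direction: 315 + 42 + 375 = 732.
The longest hop is 375; the others sum to 357. Folding the others back against it leaves at least 375 − 357 = 18.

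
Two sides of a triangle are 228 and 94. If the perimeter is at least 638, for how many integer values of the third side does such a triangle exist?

Triangle inequality: 134 < x < 322. Perimeter ≥ 638 gives x ≥ 638 − 228 − 94 = 316.
So 316 ≤ x < 322; integers 316 through 321: 6 values.

6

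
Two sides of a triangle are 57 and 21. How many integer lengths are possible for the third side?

The third side lies in the open interval (36, 78).
Integers from 37 to 77 inclusive: 77 − 37 + 1 = 41.

41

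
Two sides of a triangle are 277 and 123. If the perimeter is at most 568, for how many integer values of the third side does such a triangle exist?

Triangle inequality: 154 < x < 400. Perimeter ≤ 568 gives x ≤ 568 − 277 − 123 = 168.
So 154 < x ≤ 168; integers 155 through 168: 14 values.

14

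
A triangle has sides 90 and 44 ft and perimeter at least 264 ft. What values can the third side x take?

130 ≤ x < 134 ft

Triangle inequality alone gives 46 < x < 134.
The perimeter condition gives x ≥ 264 − 90 − 44 = 130.
Intersecting the two: 130 ≤ x < 134.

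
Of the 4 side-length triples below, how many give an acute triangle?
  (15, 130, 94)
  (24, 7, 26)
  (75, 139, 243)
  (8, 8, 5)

1

(15,130,94): 15+94 ≤ 130, not a triangle
(24,7,26): 7²+24² = 625 < 676 = 26² → obtuse
(75,139,243): 75+139 ≤ 243, not a triangle
(8,8,5): 5²+8² = 89 > 64 = 8² → acute
1 of the 4 is acute.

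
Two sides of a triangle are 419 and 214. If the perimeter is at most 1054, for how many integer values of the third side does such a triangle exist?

216

Triangle inequality: 205 < x < 633. Perimeter ≤ 1054 gives x ≤ 1054 − 419 − 214 = 421.
So 205 < x ≤ 421; integers 206 through 421: 216 values.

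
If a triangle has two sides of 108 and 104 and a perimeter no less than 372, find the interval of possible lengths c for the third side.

160 ≤ c < 212

Triangle inequality alone gives 4 < c < 212.
The perimeter condition gives c ≥ 372 − 108 − 104 = 160.
Intersecting the two: 160 ≤ c < 212.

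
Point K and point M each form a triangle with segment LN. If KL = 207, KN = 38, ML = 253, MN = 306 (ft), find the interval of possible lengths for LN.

169 < LN < 245

From triangle KLN: |207 − 38| < LN < 207 + 38, i.e. 169 < LN < 245.
From triangle MLN: 53 < LN < 559.
Both must hold, so LN lies in the intersection.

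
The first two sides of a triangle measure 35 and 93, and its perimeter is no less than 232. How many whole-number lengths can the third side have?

24

Triangle inequality: 58 < x < 128. Perimeter ≥ 232 gives x ≥ 232 − 35 − 93 = 104.
So 104 ≤ x < 128; integers 104 through 127: 24 values.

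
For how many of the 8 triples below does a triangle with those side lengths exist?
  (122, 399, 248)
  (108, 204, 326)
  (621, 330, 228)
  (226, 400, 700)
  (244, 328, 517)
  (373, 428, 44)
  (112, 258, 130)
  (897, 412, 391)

(122,248,399): 122+248 ≤ 399 → not valid
(108,204,326): 108+204 ≤ 326 → not valid
(228,330,621): 228+330 ≤ 621 → not valid
(226,400,700): 226+400 ≤ 700 → not valid
(244,328,517): 244+328 > 517 → valid
(44,373,428): 44+373 ≤ 428 → not valid
(112,130,258): 112+130 ≤ 258 → not valid
(391,412,897): 391+412 ≤ 897 → not valid
1 of the 8 triples forms a triangle.

1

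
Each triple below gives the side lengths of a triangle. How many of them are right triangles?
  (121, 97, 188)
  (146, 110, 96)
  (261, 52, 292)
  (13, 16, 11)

(121,97,188): 97²+121² = 24050 < 35344 = 188² → obtuse
(146,110,96): 96²+110² = 21316 = 146² → right
(261,52,292): 52²+261² = 70825 < 85264 = 292² → obtuse
(13,16,11): 11²+13² = 290 > 256 = 16² → acute
1 of the 4 is right.

1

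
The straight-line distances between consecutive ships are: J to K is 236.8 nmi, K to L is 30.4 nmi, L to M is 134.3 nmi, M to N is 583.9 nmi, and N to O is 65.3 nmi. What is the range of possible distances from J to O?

117.1 ≤ JO ≤ 1050.7 nmi

The maximum is all hops collinear in one direction: 236.8 + 30.4 + 134.3 + 583.9 + 65.3 = 1050.7.
The longest hop is 583.9; the others sum to 466.8. Folding the others back against it leaves at least 583.9 − 466.8 = 117.1.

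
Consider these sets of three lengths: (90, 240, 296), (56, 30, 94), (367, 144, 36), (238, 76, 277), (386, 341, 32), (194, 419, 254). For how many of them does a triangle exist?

(90,240,296): 90+240 > 296 → valid
(30,56,94): 30+56 ≤ 94 → not valid
(36,144,367): 36+144 ≤ 367 → not valid
(76,238,277): 76+238 > 277 → valid
(32,341,386): 32+341 ≤ 386 → not valid
(194,254,419): 194+254 > 419 → valid
3 of the 6 triples form a triangle.

3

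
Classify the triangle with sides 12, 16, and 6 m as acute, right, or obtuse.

obtuse

Compare the square of the longest side to the sum of squares of the other two: 6² + 12² = 180 < 256 = 16².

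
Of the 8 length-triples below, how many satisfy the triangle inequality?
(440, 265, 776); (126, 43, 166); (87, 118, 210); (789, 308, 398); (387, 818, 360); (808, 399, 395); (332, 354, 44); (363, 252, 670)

2

(265,440,776): 265+440 ≤ 776 → not valid
(43,126,166): 43+126 > 166 → valid
(87,118,210): 87+118 ≤ 210 → not valid
(308,398,789): 308+398 ≤ 789 → not valid
(360,387,818): 360+387 ≤ 818 → not valid
(395,399,808): 395+399 ≤ 808 → not valid
(44,332,354): 44+332 > 354 → valid
(252,363,670): 252+363 ≤ 670 → not valid
2 of the 8 triples form a triangle.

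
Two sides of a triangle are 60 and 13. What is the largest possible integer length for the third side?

72

The third side must be strictly less than 60 + 13 = 73.
The largest integer below 73 is 72.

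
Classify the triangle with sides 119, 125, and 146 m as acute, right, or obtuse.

acute

Compare the square of the longest side to the sum of squares of the other two: 119² + 125² = 29786 > 21316 = 146².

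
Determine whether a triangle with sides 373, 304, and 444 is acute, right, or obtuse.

Compare the square of the longest side to the sum of squares of the other two: 304² + 373² = 231545 > 197136 = 444².

acute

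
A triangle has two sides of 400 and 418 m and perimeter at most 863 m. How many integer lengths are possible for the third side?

Triangle inequality: 18 < x < 818. Perimeter ≤ 863 gives x ≤ 863 − 400 − 418 = 45.
So 18 < x ≤ 45; integers 19 through 45: 27 values.

27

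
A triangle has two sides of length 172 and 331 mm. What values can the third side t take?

159 < t < 503

By the triangle inequality, t must be less than 172 + 331 = 503 and greater than |172 − 331| = 159.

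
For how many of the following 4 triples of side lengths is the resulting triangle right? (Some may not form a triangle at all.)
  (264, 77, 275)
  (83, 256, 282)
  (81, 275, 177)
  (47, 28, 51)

(264,77,275): 77²+264² = 75625 = 275² → right
(83,256,282): 83²+256² = 72425 < 79524 = 282² → obtuse
(81,275,177): 81+177 ≤ 275, not a triangle
(47,28,51): 28²+47² = 2993 > 2601 = 51² → acute
1 of the 4 is right.

1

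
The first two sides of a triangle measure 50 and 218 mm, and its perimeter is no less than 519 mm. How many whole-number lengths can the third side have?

Triangle inequality: 168 < x < 268. Perimeter ≥ 519 gives x ≥ 519 − 50 − 218 = 251.
So 251 ≤ x < 268; integers 251 through 267: 17 values.

17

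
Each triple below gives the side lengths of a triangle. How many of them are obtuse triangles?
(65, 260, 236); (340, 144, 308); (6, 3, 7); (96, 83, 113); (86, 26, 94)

3

(65,260,236): 65²+236² = 59921 < 67600 = 260² → obtuse
(340,144,308): 144²+308² = 115600 = 340² → right
(6,3,7): 3²+6² = 45 < 49 = 7² → obtuse
(96,83,113): 83²+96² = 16105 > 12769 = 113² → acute
(86,26,94): 26²+86² = 8072 < 8836 = 94² → obtuse
3 of the 5 are obtuse.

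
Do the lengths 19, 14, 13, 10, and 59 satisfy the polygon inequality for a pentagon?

For a pentagon, each side must be shorter than the sum of the others.
Here the longest side is 59, but the remaining 4 sides sum to only 56.

No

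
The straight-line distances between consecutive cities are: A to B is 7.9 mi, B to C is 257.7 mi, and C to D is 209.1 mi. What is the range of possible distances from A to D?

The maximum is all hops collinear in one direction: 7.9 + 257.7 + 209.1 = 474.7.
The longest hop is 257.7; the others sum to 217.0. Folding the others back against it leaves at least 257.7 − 217.0 = 40.7.

40.7 ≤ AD ≤ 474.7 mi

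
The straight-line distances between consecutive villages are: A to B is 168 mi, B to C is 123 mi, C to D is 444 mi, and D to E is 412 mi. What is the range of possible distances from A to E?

0 ≤ AE ≤ 1147 mi

The maximum is all hops collinear in one direction: 168 + 123 + 444 + 412 = 1147.
The longest hop is 444; the others sum to 703. Since 444 ≤ 703, the path can fold back on itself completely, so the minimum distance is 0.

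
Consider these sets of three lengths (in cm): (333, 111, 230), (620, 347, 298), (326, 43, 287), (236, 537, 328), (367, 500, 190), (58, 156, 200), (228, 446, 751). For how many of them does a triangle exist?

(111,230,333): 111+230 > 333 → valid
(298,347,620): 298+347 > 620 → valid
(43,287,326): 43+287 > 326 → valid
(236,328,537): 236+328 > 537 → valid
(190,367,500): 190+367 > 500 → valid
(58,156,200): 58+156 > 200 → valid
(228,446,751): 228+446 ≤ 751 → not valid
6 of the 7 triples form a triangle.

6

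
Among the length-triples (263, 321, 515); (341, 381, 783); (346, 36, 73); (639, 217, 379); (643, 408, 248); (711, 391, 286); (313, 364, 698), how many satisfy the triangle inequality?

2

(263,321,515): 263+321 > 515 → valid
(341,381,783): 341+381 ≤ 783 → not valid
(36,73,346): 36+73 ≤ 346 → not valid
(217,379,639): 217+379 ≤ 639 → not valid
(248,408,643): 248+408 > 643 → valid
(286,391,711): 286+391 ≤ 711 → not valid
(313,364,698): 313+364 ≤ 698 → not valid
2 of the 7 triples form a triangle.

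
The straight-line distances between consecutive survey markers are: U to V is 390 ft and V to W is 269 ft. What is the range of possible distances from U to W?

By the triangle inequality, |390 − 269| ≤ UW ≤ 390 + 269.

121 ≤ UW ≤ 659 ft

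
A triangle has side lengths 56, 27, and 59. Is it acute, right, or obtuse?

Compare the square of the longest side to the sum of squares of the other two: 27² + 56² = 3865 > 3481 = 59².

acute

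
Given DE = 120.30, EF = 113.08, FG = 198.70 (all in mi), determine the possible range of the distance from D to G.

0 ≤ DG ≤ 432.08 mi

The maximum is all hops collinear in one direction: 120.30 + 113.08 + 198.70 = 432.08.
The longest hop is 198.70; the others sum to 233.38. Since 198.70 ≤ 233.38, the path can fold back on itself completely, so the minimum distance is 0.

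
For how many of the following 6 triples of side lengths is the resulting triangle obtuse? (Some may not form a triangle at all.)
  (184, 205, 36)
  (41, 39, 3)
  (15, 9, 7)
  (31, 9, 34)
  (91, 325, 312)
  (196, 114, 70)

(184,205,36): 36²+184² = 35152 < 42025 = 205² → obtuse
(41,39,3): 3²+39² = 1530 < 1681 = 41² → obtuse
(15,9,7): 7²+9² = 130 < 225 = 15² → obtuse
(31,9,34): 9²+31² = 1042 < 1156 = 34² → obtuse
(91,325,312): 91²+312² = 105625 = 325² → right
(196,114,70): 70+114 ≤ 196, not a triangle
4 of the 6 are obtuse.

4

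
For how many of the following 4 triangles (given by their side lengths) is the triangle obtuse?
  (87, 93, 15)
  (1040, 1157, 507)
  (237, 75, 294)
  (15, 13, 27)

(87,93,15): 15²+87² = 7794 < 8649 = 93² → obtuse
(1040,1157,507): 507²+1040² = 1338649 = 1157² → right
(237,75,294): 75²+237² = 61794 < 86436 = 294² → obtuse
(15,13,27): 13²+15² = 394 < 729 = 27² → obtuse
3 of the 4 are obtuse.

3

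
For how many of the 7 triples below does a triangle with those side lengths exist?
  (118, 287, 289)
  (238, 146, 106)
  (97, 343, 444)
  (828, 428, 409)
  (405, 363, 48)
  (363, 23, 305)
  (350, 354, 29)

(118,287,289): 118+287 > 289 → valid
(106,146,238): 106+146 > 238 → valid
(97,343,444): 97+343 ≤ 444 → not valid
(409,428,828): 409+428 > 828 → valid
(48,363,405): 48+363 > 405 → valid
(23,305,363): 23+305 ≤ 363 → not valid
(29,350,354): 29+350 > 354 → valid
5 of the 7 triples form a triangle.

5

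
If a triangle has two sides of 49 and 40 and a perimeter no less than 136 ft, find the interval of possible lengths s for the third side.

47 ≤ s < 89

Triangle inequality alone gives 9 < s < 89.
The perimeter condition gives s ≥ 136 − 49 − 40 = 47.
Intersecting the two: 47 ≤ s < 89.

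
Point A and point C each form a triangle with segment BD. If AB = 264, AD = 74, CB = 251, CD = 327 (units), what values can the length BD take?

From triangle ABD: |264 − 74| < BD < 264 + 74, i.e. 190 < BD < 338.
From triangle CBD: 76 < BD < 578.
Both must hold, so BD lies in the intersection.

190 < BD < 338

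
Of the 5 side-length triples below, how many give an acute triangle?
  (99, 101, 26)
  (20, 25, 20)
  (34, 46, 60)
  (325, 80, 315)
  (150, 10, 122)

2

(99,101,26): 26²+99² = 10477 > 10201 = 101² → acute
(20,25,20): 20²+20² = 800 > 625 = 25² → acute
(34,46,60): 34²+46² = 3272 < 3600 = 60² → obtuse
(325,80,315): 80²+315² = 105625 = 325² → right
(150,10,122): 10+122 ≤ 150, not a triangle
2 of the 5 are acute.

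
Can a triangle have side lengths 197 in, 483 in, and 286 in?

The two shorter sides sum to 483, exactly equal to the longest side 483.
That gives only a degenerate (flat) triangle — the inequality must be strict.

No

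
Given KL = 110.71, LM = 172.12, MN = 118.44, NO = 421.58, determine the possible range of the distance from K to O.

The maximum is all hops collinear in one direction: 110.71 + 172.12 + 118.44 + 421.58 = 822.85.
The longest hop is 421.58; the others sum to 401.27. Folding the others back against it leaves at least 421.58 − 401.27 = 20.31.

20.31 ≤ KO ≤ 822.85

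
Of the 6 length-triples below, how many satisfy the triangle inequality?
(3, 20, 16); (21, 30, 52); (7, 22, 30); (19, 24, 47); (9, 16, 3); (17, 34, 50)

(3,16,20): 3+16 ≤ 20 → not valid
(21,30,52): 21+30 ≤ 52 → not valid
(7,22,30): 7+22 ≤ 30 → not valid
(19,24,47): 19+24 ≤ 47 → not valid
(3,9,16): 3+9 ≤ 16 → not valid
(17,34,50): 17+34 > 50 → valid
1 of the 6 triples forms a triangle.

1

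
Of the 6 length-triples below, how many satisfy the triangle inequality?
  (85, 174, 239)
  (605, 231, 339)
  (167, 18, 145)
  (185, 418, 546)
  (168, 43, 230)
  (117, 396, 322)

3

(85,174,239): 85+174 > 239 → valid
(231,339,605): 231+339 ≤ 605 → not valid
(18,145,167): 18+145 ≤ 167 → not valid
(185,418,546): 185+418 > 546 → valid
(43,168,230): 43+168 ≤ 230 → not valid
(117,322,396): 117+322 > 396 → valid
3 of the 6 triples form a triangle.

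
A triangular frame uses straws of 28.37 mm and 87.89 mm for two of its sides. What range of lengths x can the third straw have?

By the triangle inequality, x must be less than 28.37 + 87.89 = 116.26 and greater than |28.37 − 87.89| = 59.52.

59.52 < x < 116.26 (mm)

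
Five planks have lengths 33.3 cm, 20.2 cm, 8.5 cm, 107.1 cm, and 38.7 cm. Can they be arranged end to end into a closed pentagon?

No

For a pentagon, each side must be shorter than the sum of the others.
Here the longest side is 107.1, but the remaining 4 sides sum to only 100.7.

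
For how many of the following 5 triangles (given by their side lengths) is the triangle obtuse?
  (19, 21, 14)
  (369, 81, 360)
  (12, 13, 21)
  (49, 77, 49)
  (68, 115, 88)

3

(19,21,14): 14²+19² = 557 > 441 = 21² → acute
(369,81,360): 81²+360² = 136161 = 369² → right
(12,13,21): 12²+13² = 313 < 441 = 21² → obtuse
(49,77,49): 49²+49² = 4802 < 5929 = 77² → obtuse
(68,115,88): 68²+88² = 12368 < 13225 = 115² → obtuse
3 of the 5 are obtuse.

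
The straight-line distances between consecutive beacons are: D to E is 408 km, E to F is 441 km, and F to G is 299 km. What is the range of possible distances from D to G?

0 ≤ DG ≤ 1148 km

The maximum is all hops collinear in one direction: 408 + 441 + 299 = 1148.
The longest hop is 441; the others sum to 707. Since 441 ≤ 707, the path can fold back on itself completely, so the minimum distance is 0.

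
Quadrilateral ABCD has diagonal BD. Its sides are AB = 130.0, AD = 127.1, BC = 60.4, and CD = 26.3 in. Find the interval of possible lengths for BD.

From triangle ABD: |130.0 − 127.1| < BD < 130.0 + 127.1, i.e. 2.9 < BD < 257.1.
From triangle CBD: 34.1 < BD < 86.7.
Both must hold, so BD lies in the intersection.

34.1 < BD < 86.7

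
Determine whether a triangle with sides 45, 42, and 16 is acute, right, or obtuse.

obtuse

Compare the square of the longest side to the sum of squares of the other two: 16² + 42² = 2020 < 2025 = 45².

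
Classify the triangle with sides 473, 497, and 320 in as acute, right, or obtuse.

acute

Compare the square of the longest side to the sum of squares of the other two: 320² + 473² = 326129 > 247009 = 497².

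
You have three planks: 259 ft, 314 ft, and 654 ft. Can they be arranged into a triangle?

No

The longest side is 654, but the other two sum to only 573.
573 < 654, so the triangle inequality fails.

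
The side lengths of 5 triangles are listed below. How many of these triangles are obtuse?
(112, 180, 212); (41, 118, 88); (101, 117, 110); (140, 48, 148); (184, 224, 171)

1

(112,180,212): 112²+180² = 44944 = 212² → right
(41,118,88): 41²+88² = 9425 < 13924 = 118² → obtuse
(101,117,110): 101²+110² = 22301 > 13689 = 117² → acute
(140,48,148): 48²+140² = 21904 = 148² → right
(184,224,171): 171²+184² = 63097 > 50176 = 224² → acute
1 of the 5 is obtuse.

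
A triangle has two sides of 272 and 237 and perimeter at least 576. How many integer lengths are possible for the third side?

Triangle inequality: 35 < x < 509. Perimeter ≥ 576 gives x ≥ 576 − 272 − 237 = 67.
So 67 ≤ x < 509; integers 67 through 508: 442 values.

442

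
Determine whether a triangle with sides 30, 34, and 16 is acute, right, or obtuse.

right

Compare the square of the longest side to the sum of squares of the other two: 16² + 30² = 1156 = 34².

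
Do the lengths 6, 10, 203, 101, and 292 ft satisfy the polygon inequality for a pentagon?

A pentagon exists iff every side is shorter than the sum of the others — equivalently, the longest side is less than the sum of the rest.
Longest side 292 < 320 (sum of the remaining 4), so yes.

Yes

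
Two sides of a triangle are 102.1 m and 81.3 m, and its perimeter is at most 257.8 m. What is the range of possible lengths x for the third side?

Triangle inequality alone gives 20.8 < x < 183.4.
The perimeter condition gives x ≤ 257.8 − 102.1 − 81.3 = 74.4.
Intersecting the two: 20.8 < x ≤ 74.4.

20.8 < x ≤ 74.4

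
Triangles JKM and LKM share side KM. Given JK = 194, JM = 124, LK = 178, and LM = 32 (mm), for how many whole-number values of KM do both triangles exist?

From triangle JKM: 70 < KM < 318.
From triangle LKM: 146 < KM < 210.
Intersection: 146 < KM < 210, so integers 147 through 209: 63 values.

63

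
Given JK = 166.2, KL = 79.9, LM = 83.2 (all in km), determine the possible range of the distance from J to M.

3.1 ≤ JM ≤ 329.3 km

The maximum is all hops collinear in one direction: 166.2 + 79.9 + 83.2 = 329.3.
The longest hop is 166.2; the others sum to 163.1. Folding the others back against it leaves at least 166.2 − 163.1 = 3.1.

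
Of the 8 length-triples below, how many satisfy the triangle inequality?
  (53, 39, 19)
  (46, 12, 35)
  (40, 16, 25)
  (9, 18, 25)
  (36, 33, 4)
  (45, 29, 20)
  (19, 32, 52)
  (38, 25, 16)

7

(19,39,53): 19+39 > 53 → valid
(12,35,46): 12+35 > 46 → valid
(16,25,40): 16+25 > 40 → valid
(9,18,25): 9+18 > 25 → valid
(4,33,36): 4+33 > 36 → valid
(20,29,45): 20+29 > 45 → valid
(19,32,52): 19+32 ≤ 52 → not valid
(16,25,38): 16+25 > 38 → valid
7 of the 8 triples form a triangle.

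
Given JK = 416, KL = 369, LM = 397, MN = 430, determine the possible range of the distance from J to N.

0 ≤ JN ≤ 1612

The maximum is all hops collinear in one direction: 416 + 369 + 397 + 430 = 1612.
The longest hop is 430; the others sum to 1182. Since 430 ≤ 1182, the path can fold back on itself completely, so the minimum distance is 0.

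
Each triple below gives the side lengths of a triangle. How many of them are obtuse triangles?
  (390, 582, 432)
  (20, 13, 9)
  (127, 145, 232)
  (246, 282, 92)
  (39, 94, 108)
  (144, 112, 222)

(390,582,432): 390²+432² = 338724 = 582² → right
(20,13,9): 9²+13² = 250 < 400 = 20² → obtuse
(127,145,232): 127²+145² = 37154 < 53824 = 232² → obtuse
(246,282,92): 92²+246² = 68980 < 79524 = 282² → obtuse
(39,94,108): 39²+94² = 10357 < 11664 = 108² → obtuse
(144,112,222): 112²+144² = 33280 < 49284 = 222² → obtuse
5 of the 6 are obtuse.

5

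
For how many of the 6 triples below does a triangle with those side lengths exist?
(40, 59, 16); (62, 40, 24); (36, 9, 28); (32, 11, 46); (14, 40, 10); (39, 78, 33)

2

(16,40,59): 16+40 ≤ 59 → not valid
(24,40,62): 24+40 > 62 → valid
(9,28,36): 9+28 > 36 → valid
(11,32,46): 11+32 ≤ 46 → not valid
(10,14,40): 10+14 ≤ 40 → not valid
(33,39,78): 33+39 ≤ 78 → not valid
2 of the 6 triples form a triangle.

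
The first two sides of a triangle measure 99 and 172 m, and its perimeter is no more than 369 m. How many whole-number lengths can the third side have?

25

Triangle inequality: 73 < x < 271. Perimeter ≤ 369 gives x ≤ 369 − 99 − 172 = 98.
So 73 < x ≤ 98; integers 74 through 98: 25 values.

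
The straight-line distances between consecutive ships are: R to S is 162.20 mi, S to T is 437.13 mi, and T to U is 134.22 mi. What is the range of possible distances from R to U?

140.71 ≤ RU ≤ 733.55 mi

The maximum is all hops collinear in one direction: 162.20 + 437.13 + 134.22 = 733.55.
The longest hop is 437.13; the others sum to 296.42. Folding the others back against it leaves at least 437.13 − 296.42 = 140.71.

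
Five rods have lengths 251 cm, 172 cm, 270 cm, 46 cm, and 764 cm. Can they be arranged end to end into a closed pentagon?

For a pentagon, each side must be shorter than the sum of the others.
Here the longest side is 764, but the remaining 4 sides sum to only 739.

No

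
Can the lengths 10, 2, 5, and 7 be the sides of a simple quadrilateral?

A quadrilateral exists iff every side is shorter than the sum of the others — equivalently, the longest side is less than the sum of the rest.
Longest side 10 < 14 (sum of the remaining 3), so yes.

Yes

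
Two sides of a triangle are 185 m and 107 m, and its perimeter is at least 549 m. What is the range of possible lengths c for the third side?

Triangle inequality alone gives 78 < c < 292.
The perimeter condition gives c ≥ 549 − 185 − 107 = 257.
Intersecting the two: 257 ≤ c < 292.

257 ≤ c < 292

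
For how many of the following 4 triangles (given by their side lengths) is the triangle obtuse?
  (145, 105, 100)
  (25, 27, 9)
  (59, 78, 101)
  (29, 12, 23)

3

(145,105,100): 100²+105² = 21025 = 145² → right
(25,27,9): 9²+25² = 706 < 729 = 27² → obtuse
(59,78,101): 59²+78² = 9565 < 10201 = 101² → obtuse
(29,12,23): 12²+23² = 673 < 841 = 29² → obtuse
3 of the 4 are obtuse.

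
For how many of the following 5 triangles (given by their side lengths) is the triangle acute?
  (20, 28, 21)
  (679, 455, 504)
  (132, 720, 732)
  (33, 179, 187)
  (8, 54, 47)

(20,28,21): 20²+21² = 841 > 784 = 28² → acute
(679,455,504): 455²+504² = 461041 = 679² → right
(132,720,732): 132²+720² = 535824 = 732² → right
(33,179,187): 33²+179² = 33130 < 34969 = 187² → obtuse
(8,54,47): 8²+47² = 2273 < 2916 = 54² → obtuse
1 of the 5 is acute.

1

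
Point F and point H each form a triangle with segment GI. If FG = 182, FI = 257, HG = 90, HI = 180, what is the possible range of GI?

90 < GI < 270

From triangle FGI: |182 − 257| < GI < 182 + 257, i.e. 75 < GI < 439.
From triangle HGI: 90 < GI < 270.
Both must hold, so GI lies in the intersection.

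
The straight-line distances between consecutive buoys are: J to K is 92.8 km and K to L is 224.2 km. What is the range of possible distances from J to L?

131.4 ≤ JL ≤ 317.0 km

By the triangle inequality, |92.8 − 224.2| ≤ JL ≤ 92.8 + 224.2.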